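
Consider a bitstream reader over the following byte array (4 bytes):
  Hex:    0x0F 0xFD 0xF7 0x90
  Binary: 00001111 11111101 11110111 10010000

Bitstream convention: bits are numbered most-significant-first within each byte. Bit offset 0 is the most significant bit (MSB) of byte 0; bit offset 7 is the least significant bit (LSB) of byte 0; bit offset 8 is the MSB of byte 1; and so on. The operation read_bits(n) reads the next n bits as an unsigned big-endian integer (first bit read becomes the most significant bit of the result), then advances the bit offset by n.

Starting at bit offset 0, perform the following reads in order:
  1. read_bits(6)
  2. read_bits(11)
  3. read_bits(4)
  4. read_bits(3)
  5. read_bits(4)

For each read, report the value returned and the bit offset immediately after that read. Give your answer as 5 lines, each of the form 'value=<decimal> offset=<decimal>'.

Answer: value=3 offset=6
value=2043 offset=17
value=14 offset=21
value=7 offset=24
value=9 offset=28

Derivation:
Read 1: bits[0:6] width=6 -> value=3 (bin 000011); offset now 6 = byte 0 bit 6; 26 bits remain
Read 2: bits[6:17] width=11 -> value=2043 (bin 11111111011); offset now 17 = byte 2 bit 1; 15 bits remain
Read 3: bits[17:21] width=4 -> value=14 (bin 1110); offset now 21 = byte 2 bit 5; 11 bits remain
Read 4: bits[21:24] width=3 -> value=7 (bin 111); offset now 24 = byte 3 bit 0; 8 bits remain
Read 5: bits[24:28] width=4 -> value=9 (bin 1001); offset now 28 = byte 3 bit 4; 4 bits remain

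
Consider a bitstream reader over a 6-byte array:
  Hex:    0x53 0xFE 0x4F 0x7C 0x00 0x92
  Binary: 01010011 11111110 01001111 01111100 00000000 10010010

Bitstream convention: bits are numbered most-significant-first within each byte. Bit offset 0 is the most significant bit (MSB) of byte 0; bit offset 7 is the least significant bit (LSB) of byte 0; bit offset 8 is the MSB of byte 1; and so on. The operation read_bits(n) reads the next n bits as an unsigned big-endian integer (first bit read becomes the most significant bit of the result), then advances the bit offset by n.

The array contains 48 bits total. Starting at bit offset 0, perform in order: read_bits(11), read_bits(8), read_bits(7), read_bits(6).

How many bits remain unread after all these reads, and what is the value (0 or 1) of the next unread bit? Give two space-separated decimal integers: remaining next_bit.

Read 1: bits[0:11] width=11 -> value=671 (bin 01010011111); offset now 11 = byte 1 bit 3; 37 bits remain
Read 2: bits[11:19] width=8 -> value=242 (bin 11110010); offset now 19 = byte 2 bit 3; 29 bits remain
Read 3: bits[19:26] width=7 -> value=61 (bin 0111101); offset now 26 = byte 3 bit 2; 22 bits remain
Read 4: bits[26:32] width=6 -> value=60 (bin 111100); offset now 32 = byte 4 bit 0; 16 bits remain

Answer: 16 0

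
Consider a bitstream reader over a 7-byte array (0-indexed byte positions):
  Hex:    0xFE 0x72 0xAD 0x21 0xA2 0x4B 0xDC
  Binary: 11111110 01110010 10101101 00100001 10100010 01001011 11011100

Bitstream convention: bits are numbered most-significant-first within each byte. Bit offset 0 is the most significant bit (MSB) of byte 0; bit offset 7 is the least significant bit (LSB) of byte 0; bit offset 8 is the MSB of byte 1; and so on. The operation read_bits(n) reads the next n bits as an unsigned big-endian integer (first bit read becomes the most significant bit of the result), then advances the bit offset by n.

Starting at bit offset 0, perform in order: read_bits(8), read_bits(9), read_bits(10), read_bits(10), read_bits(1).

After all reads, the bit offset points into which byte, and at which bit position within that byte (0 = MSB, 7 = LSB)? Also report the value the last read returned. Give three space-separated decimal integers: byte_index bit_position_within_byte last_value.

Answer: 4 6 0

Derivation:
Read 1: bits[0:8] width=8 -> value=254 (bin 11111110); offset now 8 = byte 1 bit 0; 48 bits remain
Read 2: bits[8:17] width=9 -> value=229 (bin 011100101); offset now 17 = byte 2 bit 1; 39 bits remain
Read 3: bits[17:27] width=10 -> value=361 (bin 0101101001); offset now 27 = byte 3 bit 3; 29 bits remain
Read 4: bits[27:37] width=10 -> value=52 (bin 0000110100); offset now 37 = byte 4 bit 5; 19 bits remain
Read 5: bits[37:38] width=1 -> value=0 (bin 0); offset now 38 = byte 4 bit 6; 18 bits remain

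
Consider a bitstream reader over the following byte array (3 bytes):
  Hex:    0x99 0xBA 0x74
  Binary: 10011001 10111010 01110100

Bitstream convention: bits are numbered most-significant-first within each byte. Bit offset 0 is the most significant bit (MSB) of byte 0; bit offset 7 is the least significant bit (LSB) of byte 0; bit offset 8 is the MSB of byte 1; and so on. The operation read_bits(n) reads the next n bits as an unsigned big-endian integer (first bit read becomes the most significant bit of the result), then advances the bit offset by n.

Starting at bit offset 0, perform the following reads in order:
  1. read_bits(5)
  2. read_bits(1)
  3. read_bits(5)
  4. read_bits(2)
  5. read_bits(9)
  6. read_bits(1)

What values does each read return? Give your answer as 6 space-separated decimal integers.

Read 1: bits[0:5] width=5 -> value=19 (bin 10011); offset now 5 = byte 0 bit 5; 19 bits remain
Read 2: bits[5:6] width=1 -> value=0 (bin 0); offset now 6 = byte 0 bit 6; 18 bits remain
Read 3: bits[6:11] width=5 -> value=13 (bin 01101); offset now 11 = byte 1 bit 3; 13 bits remain
Read 4: bits[11:13] width=2 -> value=3 (bin 11); offset now 13 = byte 1 bit 5; 11 bits remain
Read 5: bits[13:22] width=9 -> value=157 (bin 010011101); offset now 22 = byte 2 bit 6; 2 bits remain
Read 6: bits[22:23] width=1 -> value=0 (bin 0); offset now 23 = byte 2 bit 7; 1 bits remain

Answer: 19 0 13 3 157 0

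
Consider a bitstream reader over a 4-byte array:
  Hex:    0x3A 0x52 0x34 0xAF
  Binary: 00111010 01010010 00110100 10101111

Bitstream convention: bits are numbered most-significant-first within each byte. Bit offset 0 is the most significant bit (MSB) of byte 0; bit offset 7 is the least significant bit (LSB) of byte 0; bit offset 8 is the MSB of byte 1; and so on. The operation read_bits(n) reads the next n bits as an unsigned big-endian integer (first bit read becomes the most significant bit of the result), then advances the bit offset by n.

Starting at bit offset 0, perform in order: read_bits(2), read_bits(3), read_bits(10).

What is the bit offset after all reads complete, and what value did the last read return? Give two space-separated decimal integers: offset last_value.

Read 1: bits[0:2] width=2 -> value=0 (bin 00); offset now 2 = byte 0 bit 2; 30 bits remain
Read 2: bits[2:5] width=3 -> value=7 (bin 111); offset now 5 = byte 0 bit 5; 27 bits remain
Read 3: bits[5:15] width=10 -> value=297 (bin 0100101001); offset now 15 = byte 1 bit 7; 17 bits remain

Answer: 15 297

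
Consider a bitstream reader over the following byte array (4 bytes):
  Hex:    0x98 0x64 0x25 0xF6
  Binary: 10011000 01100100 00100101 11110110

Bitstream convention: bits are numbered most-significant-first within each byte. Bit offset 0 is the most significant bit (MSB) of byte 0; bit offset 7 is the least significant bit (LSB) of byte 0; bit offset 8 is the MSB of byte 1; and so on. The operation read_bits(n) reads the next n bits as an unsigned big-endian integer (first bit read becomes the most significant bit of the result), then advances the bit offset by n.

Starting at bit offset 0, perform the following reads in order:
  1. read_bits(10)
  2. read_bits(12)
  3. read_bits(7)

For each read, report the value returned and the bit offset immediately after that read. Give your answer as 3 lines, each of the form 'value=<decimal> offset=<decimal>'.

Read 1: bits[0:10] width=10 -> value=609 (bin 1001100001); offset now 10 = byte 1 bit 2; 22 bits remain
Read 2: bits[10:22] width=12 -> value=2313 (bin 100100001001); offset now 22 = byte 2 bit 6; 10 bits remain
Read 3: bits[22:29] width=7 -> value=62 (bin 0111110); offset now 29 = byte 3 bit 5; 3 bits remain

Answer: value=609 offset=10
value=2313 offset=22
value=62 offset=29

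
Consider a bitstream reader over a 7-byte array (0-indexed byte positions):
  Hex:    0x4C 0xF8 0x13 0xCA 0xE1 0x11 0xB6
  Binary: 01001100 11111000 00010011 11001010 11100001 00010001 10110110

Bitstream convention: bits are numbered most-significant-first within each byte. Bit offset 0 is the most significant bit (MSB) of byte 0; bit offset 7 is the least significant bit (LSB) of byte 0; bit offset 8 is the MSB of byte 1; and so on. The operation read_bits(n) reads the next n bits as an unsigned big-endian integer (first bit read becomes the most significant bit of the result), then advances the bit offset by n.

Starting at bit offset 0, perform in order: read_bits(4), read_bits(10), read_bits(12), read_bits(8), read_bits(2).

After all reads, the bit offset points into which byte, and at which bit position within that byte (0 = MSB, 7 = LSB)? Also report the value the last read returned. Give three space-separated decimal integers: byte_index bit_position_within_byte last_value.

Answer: 4 4 2

Derivation:
Read 1: bits[0:4] width=4 -> value=4 (bin 0100); offset now 4 = byte 0 bit 4; 52 bits remain
Read 2: bits[4:14] width=10 -> value=830 (bin 1100111110); offset now 14 = byte 1 bit 6; 42 bits remain
Read 3: bits[14:26] width=12 -> value=79 (bin 000001001111); offset now 26 = byte 3 bit 2; 30 bits remain
Read 4: bits[26:34] width=8 -> value=43 (bin 00101011); offset now 34 = byte 4 bit 2; 22 bits remain
Read 5: bits[34:36] width=2 -> value=2 (bin 10); offset now 36 = byte 4 bit 4; 20 bits remain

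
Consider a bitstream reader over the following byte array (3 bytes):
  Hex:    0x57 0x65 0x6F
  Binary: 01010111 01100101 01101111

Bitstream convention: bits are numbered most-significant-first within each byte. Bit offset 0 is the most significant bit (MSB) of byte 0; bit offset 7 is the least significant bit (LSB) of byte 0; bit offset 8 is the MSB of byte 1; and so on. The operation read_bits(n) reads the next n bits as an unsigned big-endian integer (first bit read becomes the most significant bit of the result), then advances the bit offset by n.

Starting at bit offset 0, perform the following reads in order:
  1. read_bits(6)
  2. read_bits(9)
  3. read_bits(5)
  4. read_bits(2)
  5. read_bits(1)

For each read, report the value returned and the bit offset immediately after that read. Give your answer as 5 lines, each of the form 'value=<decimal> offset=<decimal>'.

Answer: value=21 offset=6
value=434 offset=15
value=22 offset=20
value=3 offset=22
value=1 offset=23

Derivation:
Read 1: bits[0:6] width=6 -> value=21 (bin 010101); offset now 6 = byte 0 bit 6; 18 bits remain
Read 2: bits[6:15] width=9 -> value=434 (bin 110110010); offset now 15 = byte 1 bit 7; 9 bits remain
Read 3: bits[15:20] width=5 -> value=22 (bin 10110); offset now 20 = byte 2 bit 4; 4 bits remain
Read 4: bits[20:22] width=2 -> value=3 (bin 11); offset now 22 = byte 2 bit 6; 2 bits remain
Read 5: bits[22:23] width=1 -> value=1 (bin 1); offset now 23 = byte 2 bit 7; 1 bits remain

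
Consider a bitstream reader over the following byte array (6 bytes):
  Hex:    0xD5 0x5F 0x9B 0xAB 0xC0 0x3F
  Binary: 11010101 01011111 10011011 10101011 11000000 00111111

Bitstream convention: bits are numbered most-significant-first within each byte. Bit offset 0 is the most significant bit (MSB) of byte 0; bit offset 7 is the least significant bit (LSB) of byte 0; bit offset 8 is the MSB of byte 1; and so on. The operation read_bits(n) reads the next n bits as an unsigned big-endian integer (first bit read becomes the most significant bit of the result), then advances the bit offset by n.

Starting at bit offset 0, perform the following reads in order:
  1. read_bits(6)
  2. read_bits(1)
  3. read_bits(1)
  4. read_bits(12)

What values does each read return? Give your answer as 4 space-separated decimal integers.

Answer: 53 0 1 1529

Derivation:
Read 1: bits[0:6] width=6 -> value=53 (bin 110101); offset now 6 = byte 0 bit 6; 42 bits remain
Read 2: bits[6:7] width=1 -> value=0 (bin 0); offset now 7 = byte 0 bit 7; 41 bits remain
Read 3: bits[7:8] width=1 -> value=1 (bin 1); offset now 8 = byte 1 bit 0; 40 bits remain
Read 4: bits[8:20] width=12 -> value=1529 (bin 010111111001); offset now 20 = byte 2 bit 4; 28 bits remain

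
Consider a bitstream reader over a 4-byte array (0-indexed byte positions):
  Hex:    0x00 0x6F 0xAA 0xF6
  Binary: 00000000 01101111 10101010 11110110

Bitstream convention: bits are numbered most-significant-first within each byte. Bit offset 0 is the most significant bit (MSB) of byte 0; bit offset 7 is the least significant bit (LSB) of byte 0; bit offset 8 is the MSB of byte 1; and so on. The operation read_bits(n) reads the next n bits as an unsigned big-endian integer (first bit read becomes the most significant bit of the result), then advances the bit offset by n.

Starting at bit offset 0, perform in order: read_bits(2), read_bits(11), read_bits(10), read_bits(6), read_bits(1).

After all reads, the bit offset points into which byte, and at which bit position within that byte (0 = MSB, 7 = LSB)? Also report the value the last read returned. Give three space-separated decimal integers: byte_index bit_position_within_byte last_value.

Read 1: bits[0:2] width=2 -> value=0 (bin 00); offset now 2 = byte 0 bit 2; 30 bits remain
Read 2: bits[2:13] width=11 -> value=13 (bin 00000001101); offset now 13 = byte 1 bit 5; 19 bits remain
Read 3: bits[13:23] width=10 -> value=981 (bin 1111010101); offset now 23 = byte 2 bit 7; 9 bits remain
Read 4: bits[23:29] width=6 -> value=30 (bin 011110); offset now 29 = byte 3 bit 5; 3 bits remain
Read 5: bits[29:30] width=1 -> value=1 (bin 1); offset now 30 = byte 3 bit 6; 2 bits remain

Answer: 3 6 1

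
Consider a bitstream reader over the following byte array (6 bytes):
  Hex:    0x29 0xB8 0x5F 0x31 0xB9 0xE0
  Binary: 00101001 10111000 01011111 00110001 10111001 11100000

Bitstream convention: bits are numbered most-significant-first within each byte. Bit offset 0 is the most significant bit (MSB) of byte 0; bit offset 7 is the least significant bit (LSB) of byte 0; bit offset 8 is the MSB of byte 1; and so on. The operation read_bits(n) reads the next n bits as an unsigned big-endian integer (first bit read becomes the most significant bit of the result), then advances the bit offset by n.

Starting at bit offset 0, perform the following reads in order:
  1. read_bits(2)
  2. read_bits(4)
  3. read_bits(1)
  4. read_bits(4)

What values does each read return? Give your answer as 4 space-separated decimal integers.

Answer: 0 10 0 13

Derivation:
Read 1: bits[0:2] width=2 -> value=0 (bin 00); offset now 2 = byte 0 bit 2; 46 bits remain
Read 2: bits[2:6] width=4 -> value=10 (bin 1010); offset now 6 = byte 0 bit 6; 42 bits remain
Read 3: bits[6:7] width=1 -> value=0 (bin 0); offset now 7 = byte 0 bit 7; 41 bits remain
Read 4: bits[7:11] width=4 -> value=13 (bin 1101); offset now 11 = byte 1 bit 3; 37 bits remain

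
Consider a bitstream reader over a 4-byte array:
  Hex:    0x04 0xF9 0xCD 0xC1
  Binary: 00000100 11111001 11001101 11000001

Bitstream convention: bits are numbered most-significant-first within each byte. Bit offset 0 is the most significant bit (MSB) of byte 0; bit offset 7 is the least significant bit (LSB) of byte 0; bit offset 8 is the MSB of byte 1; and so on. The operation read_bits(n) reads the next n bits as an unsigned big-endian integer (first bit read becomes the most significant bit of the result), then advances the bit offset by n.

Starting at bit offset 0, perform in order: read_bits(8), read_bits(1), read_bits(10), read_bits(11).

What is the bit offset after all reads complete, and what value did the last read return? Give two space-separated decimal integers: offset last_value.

Read 1: bits[0:8] width=8 -> value=4 (bin 00000100); offset now 8 = byte 1 bit 0; 24 bits remain
Read 2: bits[8:9] width=1 -> value=1 (bin 1); offset now 9 = byte 1 bit 1; 23 bits remain
Read 3: bits[9:19] width=10 -> value=974 (bin 1111001110); offset now 19 = byte 2 bit 3; 13 bits remain
Read 4: bits[19:30] width=11 -> value=880 (bin 01101110000); offset now 30 = byte 3 bit 6; 2 bits remain

Answer: 30 880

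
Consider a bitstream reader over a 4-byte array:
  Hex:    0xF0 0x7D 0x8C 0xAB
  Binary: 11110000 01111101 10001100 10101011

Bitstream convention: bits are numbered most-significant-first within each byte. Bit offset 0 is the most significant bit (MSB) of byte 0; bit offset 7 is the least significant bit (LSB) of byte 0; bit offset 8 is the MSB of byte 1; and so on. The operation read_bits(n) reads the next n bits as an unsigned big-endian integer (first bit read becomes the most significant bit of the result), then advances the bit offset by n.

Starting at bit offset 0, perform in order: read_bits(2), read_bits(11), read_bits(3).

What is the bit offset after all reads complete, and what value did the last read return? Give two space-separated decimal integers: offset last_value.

Answer: 16 5

Derivation:
Read 1: bits[0:2] width=2 -> value=3 (bin 11); offset now 2 = byte 0 bit 2; 30 bits remain
Read 2: bits[2:13] width=11 -> value=1551 (bin 11000001111); offset now 13 = byte 1 bit 5; 19 bits remain
Read 3: bits[13:16] width=3 -> value=5 (bin 101); offset now 16 = byte 2 bit 0; 16 bits remain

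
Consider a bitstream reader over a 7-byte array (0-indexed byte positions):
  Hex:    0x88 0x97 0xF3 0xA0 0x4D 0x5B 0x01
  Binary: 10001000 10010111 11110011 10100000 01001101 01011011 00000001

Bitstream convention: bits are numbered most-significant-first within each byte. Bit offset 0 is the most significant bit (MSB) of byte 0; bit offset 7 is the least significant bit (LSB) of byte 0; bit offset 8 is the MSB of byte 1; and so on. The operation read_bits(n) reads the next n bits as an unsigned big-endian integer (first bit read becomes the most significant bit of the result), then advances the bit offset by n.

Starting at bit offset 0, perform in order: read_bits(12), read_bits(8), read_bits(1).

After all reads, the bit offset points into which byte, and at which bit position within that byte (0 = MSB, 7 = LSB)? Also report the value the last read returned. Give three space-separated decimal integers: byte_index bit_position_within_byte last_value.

Answer: 2 5 0

Derivation:
Read 1: bits[0:12] width=12 -> value=2185 (bin 100010001001); offset now 12 = byte 1 bit 4; 44 bits remain
Read 2: bits[12:20] width=8 -> value=127 (bin 01111111); offset now 20 = byte 2 bit 4; 36 bits remain
Read 3: bits[20:21] width=1 -> value=0 (bin 0); offset now 21 = byte 2 bit 5; 35 bits remain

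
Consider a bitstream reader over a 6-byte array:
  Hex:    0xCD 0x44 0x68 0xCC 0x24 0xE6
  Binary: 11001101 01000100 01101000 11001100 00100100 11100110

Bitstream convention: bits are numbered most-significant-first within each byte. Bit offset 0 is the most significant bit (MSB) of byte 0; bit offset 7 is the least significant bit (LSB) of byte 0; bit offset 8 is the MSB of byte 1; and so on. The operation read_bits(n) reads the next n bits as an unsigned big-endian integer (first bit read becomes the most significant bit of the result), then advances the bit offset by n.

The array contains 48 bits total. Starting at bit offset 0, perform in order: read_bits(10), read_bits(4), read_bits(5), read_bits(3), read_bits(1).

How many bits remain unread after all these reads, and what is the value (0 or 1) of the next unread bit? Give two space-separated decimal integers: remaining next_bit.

Answer: 25 0

Derivation:
Read 1: bits[0:10] width=10 -> value=821 (bin 1100110101); offset now 10 = byte 1 bit 2; 38 bits remain
Read 2: bits[10:14] width=4 -> value=1 (bin 0001); offset now 14 = byte 1 bit 6; 34 bits remain
Read 3: bits[14:19] width=5 -> value=3 (bin 00011); offset now 19 = byte 2 bit 3; 29 bits remain
Read 4: bits[19:22] width=3 -> value=2 (bin 010); offset now 22 = byte 2 bit 6; 26 bits remain
Read 5: bits[22:23] width=1 -> value=0 (bin 0); offset now 23 = byte 2 bit 7; 25 bits remain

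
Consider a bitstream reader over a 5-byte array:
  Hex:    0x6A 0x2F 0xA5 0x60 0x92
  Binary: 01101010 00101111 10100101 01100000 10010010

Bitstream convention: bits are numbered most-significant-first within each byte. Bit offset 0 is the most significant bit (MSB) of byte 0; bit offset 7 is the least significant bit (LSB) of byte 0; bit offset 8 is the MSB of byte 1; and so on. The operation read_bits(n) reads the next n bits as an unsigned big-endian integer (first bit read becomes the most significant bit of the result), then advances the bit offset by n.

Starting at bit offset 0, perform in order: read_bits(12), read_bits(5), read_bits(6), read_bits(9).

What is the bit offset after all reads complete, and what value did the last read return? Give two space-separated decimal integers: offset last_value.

Answer: 32 352

Derivation:
Read 1: bits[0:12] width=12 -> value=1698 (bin 011010100010); offset now 12 = byte 1 bit 4; 28 bits remain
Read 2: bits[12:17] width=5 -> value=31 (bin 11111); offset now 17 = byte 2 bit 1; 23 bits remain
Read 3: bits[17:23] width=6 -> value=18 (bin 010010); offset now 23 = byte 2 bit 7; 17 bits remain
Read 4: bits[23:32] width=9 -> value=352 (bin 101100000); offset now 32 = byte 4 bit 0; 8 bits remain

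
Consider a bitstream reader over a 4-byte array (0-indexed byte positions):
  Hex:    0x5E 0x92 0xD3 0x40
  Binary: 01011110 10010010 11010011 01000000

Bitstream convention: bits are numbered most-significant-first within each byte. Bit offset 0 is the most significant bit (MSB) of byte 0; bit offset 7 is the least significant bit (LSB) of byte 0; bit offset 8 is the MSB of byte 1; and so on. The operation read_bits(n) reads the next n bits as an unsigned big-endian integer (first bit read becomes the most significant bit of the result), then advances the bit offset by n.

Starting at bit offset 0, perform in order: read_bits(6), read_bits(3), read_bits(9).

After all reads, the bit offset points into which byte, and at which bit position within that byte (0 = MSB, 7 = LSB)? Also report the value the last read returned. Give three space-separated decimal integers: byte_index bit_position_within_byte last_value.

Answer: 2 2 75

Derivation:
Read 1: bits[0:6] width=6 -> value=23 (bin 010111); offset now 6 = byte 0 bit 6; 26 bits remain
Read 2: bits[6:9] width=3 -> value=5 (bin 101); offset now 9 = byte 1 bit 1; 23 bits remain
Read 3: bits[9:18] width=9 -> value=75 (bin 001001011); offset now 18 = byte 2 bit 2; 14 bits remain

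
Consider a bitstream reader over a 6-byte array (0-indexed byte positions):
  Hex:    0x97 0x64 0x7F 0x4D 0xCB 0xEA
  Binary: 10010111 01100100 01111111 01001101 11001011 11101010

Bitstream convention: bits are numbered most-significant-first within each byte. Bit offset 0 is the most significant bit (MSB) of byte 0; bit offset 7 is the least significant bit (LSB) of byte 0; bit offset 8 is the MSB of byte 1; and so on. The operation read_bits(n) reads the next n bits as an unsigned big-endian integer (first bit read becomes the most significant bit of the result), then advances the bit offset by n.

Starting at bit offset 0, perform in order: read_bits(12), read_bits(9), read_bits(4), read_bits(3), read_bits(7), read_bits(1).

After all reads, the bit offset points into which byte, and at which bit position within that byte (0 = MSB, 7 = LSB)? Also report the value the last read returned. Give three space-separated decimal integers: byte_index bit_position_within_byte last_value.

Answer: 4 4 0

Derivation:
Read 1: bits[0:12] width=12 -> value=2422 (bin 100101110110); offset now 12 = byte 1 bit 4; 36 bits remain
Read 2: bits[12:21] width=9 -> value=143 (bin 010001111); offset now 21 = byte 2 bit 5; 27 bits remain
Read 3: bits[21:25] width=4 -> value=14 (bin 1110); offset now 25 = byte 3 bit 1; 23 bits remain
Read 4: bits[25:28] width=3 -> value=4 (bin 100); offset now 28 = byte 3 bit 4; 20 bits remain
Read 5: bits[28:35] width=7 -> value=110 (bin 1101110); offset now 35 = byte 4 bit 3; 13 bits remain
Read 6: bits[35:36] width=1 -> value=0 (bin 0); offset now 36 = byte 4 bit 4; 12 bits remain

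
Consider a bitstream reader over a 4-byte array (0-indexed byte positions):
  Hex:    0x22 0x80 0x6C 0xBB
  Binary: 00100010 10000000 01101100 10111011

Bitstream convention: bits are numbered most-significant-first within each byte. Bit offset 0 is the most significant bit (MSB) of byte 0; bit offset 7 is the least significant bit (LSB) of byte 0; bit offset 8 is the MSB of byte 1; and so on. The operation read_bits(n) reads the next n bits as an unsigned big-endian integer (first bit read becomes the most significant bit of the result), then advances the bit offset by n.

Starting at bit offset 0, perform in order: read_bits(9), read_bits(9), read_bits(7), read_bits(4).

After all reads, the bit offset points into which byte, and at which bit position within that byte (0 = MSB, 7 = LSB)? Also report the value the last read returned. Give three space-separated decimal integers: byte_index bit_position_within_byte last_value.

Answer: 3 5 7

Derivation:
Read 1: bits[0:9] width=9 -> value=69 (bin 001000101); offset now 9 = byte 1 bit 1; 23 bits remain
Read 2: bits[9:18] width=9 -> value=1 (bin 000000001); offset now 18 = byte 2 bit 2; 14 bits remain
Read 3: bits[18:25] width=7 -> value=89 (bin 1011001); offset now 25 = byte 3 bit 1; 7 bits remain
Read 4: bits[25:29] width=4 -> value=7 (bin 0111); offset now 29 = byte 3 bit 5; 3 bits remain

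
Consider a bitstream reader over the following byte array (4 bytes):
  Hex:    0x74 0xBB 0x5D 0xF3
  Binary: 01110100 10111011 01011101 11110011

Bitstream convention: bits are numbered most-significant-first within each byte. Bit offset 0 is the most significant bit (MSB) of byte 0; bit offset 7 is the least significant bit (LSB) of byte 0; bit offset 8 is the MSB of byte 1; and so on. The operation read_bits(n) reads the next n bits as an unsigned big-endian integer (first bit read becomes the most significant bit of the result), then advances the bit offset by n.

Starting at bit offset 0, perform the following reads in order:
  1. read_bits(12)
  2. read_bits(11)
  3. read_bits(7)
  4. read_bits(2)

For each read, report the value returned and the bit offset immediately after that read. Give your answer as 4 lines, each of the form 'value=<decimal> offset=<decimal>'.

Answer: value=1867 offset=12
value=1454 offset=23
value=124 offset=30
value=3 offset=32

Derivation:
Read 1: bits[0:12] width=12 -> value=1867 (bin 011101001011); offset now 12 = byte 1 bit 4; 20 bits remain
Read 2: bits[12:23] width=11 -> value=1454 (bin 10110101110); offset now 23 = byte 2 bit 7; 9 bits remain
Read 3: bits[23:30] width=7 -> value=124 (bin 1111100); offset now 30 = byte 3 bit 6; 2 bits remain
Read 4: bits[30:32] width=2 -> value=3 (bin 11); offset now 32 = byte 4 bit 0; 0 bits remain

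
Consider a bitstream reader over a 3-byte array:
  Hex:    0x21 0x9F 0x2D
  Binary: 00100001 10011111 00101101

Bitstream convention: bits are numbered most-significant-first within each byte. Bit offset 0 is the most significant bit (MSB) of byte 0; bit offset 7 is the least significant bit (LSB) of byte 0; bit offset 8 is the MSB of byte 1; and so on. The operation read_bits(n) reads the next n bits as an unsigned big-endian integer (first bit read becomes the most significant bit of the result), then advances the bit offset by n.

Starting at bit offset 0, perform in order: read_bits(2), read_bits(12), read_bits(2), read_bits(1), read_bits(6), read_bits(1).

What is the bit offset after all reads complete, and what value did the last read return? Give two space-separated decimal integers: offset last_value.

Answer: 24 1

Derivation:
Read 1: bits[0:2] width=2 -> value=0 (bin 00); offset now 2 = byte 0 bit 2; 22 bits remain
Read 2: bits[2:14] width=12 -> value=2151 (bin 100001100111); offset now 14 = byte 1 bit 6; 10 bits remain
Read 3: bits[14:16] width=2 -> value=3 (bin 11); offset now 16 = byte 2 bit 0; 8 bits remain
Read 4: bits[16:17] width=1 -> value=0 (bin 0); offset now 17 = byte 2 bit 1; 7 bits remain
Read 5: bits[17:23] width=6 -> value=22 (bin 010110); offset now 23 = byte 2 bit 7; 1 bits remain
Read 6: bits[23:24] width=1 -> value=1 (bin 1); offset now 24 = byte 3 bit 0; 0 bits remain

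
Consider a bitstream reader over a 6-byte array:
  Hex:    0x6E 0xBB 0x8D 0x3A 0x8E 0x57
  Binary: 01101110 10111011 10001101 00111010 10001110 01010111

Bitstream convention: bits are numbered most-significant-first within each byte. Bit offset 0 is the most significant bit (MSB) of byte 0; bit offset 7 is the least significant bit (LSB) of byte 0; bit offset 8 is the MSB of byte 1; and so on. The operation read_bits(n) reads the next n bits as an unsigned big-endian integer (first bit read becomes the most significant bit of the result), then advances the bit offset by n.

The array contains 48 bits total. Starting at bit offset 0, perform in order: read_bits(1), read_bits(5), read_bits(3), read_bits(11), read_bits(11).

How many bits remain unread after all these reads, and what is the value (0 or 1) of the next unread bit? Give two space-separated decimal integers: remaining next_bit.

Answer: 17 0

Derivation:
Read 1: bits[0:1] width=1 -> value=0 (bin 0); offset now 1 = byte 0 bit 1; 47 bits remain
Read 2: bits[1:6] width=5 -> value=27 (bin 11011); offset now 6 = byte 0 bit 6; 42 bits remain
Read 3: bits[6:9] width=3 -> value=5 (bin 101); offset now 9 = byte 1 bit 1; 39 bits remain
Read 4: bits[9:20] width=11 -> value=952 (bin 01110111000); offset now 20 = byte 2 bit 4; 28 bits remain
Read 5: bits[20:31] width=11 -> value=1693 (bin 11010011101); offset now 31 = byte 3 bit 7; 17 bits remain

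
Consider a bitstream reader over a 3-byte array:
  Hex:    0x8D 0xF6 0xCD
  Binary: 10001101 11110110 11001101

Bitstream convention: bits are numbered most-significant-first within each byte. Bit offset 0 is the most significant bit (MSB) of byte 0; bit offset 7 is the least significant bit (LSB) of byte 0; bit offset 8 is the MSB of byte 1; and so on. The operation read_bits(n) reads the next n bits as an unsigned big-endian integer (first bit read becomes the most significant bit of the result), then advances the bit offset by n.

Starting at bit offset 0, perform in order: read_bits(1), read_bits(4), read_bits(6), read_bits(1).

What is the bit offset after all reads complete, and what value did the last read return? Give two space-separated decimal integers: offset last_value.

Read 1: bits[0:1] width=1 -> value=1 (bin 1); offset now 1 = byte 0 bit 1; 23 bits remain
Read 2: bits[1:5] width=4 -> value=1 (bin 0001); offset now 5 = byte 0 bit 5; 19 bits remain
Read 3: bits[5:11] width=6 -> value=47 (bin 101111); offset now 11 = byte 1 bit 3; 13 bits remain
Read 4: bits[11:12] width=1 -> value=1 (bin 1); offset now 12 = byte 1 bit 4; 12 bits remain

Answer: 12 1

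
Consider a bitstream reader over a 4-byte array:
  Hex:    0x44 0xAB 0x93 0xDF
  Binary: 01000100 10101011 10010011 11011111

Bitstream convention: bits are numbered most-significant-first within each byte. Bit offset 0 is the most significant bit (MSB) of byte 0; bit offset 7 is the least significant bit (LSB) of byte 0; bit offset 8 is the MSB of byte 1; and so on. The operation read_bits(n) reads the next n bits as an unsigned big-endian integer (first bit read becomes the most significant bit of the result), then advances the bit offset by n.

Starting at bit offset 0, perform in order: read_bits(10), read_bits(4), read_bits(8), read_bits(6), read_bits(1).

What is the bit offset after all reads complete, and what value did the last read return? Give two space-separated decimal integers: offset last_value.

Answer: 29 1

Derivation:
Read 1: bits[0:10] width=10 -> value=274 (bin 0100010010); offset now 10 = byte 1 bit 2; 22 bits remain
Read 2: bits[10:14] width=4 -> value=10 (bin 1010); offset now 14 = byte 1 bit 6; 18 bits remain
Read 3: bits[14:22] width=8 -> value=228 (bin 11100100); offset now 22 = byte 2 bit 6; 10 bits remain
Read 4: bits[22:28] width=6 -> value=61 (bin 111101); offset now 28 = byte 3 bit 4; 4 bits remain
Read 5: bits[28:29] width=1 -> value=1 (bin 1); offset now 29 = byte 3 bit 5; 3 bits remain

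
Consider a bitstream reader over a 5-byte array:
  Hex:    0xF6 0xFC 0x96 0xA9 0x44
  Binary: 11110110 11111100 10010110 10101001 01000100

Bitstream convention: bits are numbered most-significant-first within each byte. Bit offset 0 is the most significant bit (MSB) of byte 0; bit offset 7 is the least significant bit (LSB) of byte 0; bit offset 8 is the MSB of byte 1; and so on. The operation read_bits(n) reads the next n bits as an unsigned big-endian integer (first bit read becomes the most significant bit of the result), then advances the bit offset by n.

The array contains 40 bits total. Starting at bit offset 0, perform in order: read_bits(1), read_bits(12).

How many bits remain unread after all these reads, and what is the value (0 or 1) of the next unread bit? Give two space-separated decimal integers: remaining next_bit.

Answer: 27 1

Derivation:
Read 1: bits[0:1] width=1 -> value=1 (bin 1); offset now 1 = byte 0 bit 1; 39 bits remain
Read 2: bits[1:13] width=12 -> value=3807 (bin 111011011111); offset now 13 = byte 1 bit 5; 27 bits remain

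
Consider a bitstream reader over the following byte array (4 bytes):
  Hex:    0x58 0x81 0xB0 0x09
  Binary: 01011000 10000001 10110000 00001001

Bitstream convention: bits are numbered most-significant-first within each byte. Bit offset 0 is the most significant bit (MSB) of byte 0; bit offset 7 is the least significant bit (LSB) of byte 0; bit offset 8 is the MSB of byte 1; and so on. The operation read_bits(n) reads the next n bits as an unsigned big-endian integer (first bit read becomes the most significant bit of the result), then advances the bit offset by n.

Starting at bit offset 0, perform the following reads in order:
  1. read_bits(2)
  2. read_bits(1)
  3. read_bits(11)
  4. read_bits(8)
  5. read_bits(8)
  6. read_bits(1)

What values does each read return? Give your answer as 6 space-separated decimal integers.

Read 1: bits[0:2] width=2 -> value=1 (bin 01); offset now 2 = byte 0 bit 2; 30 bits remain
Read 2: bits[2:3] width=1 -> value=0 (bin 0); offset now 3 = byte 0 bit 3; 29 bits remain
Read 3: bits[3:14] width=11 -> value=1568 (bin 11000100000); offset now 14 = byte 1 bit 6; 18 bits remain
Read 4: bits[14:22] width=8 -> value=108 (bin 01101100); offset now 22 = byte 2 bit 6; 10 bits remain
Read 5: bits[22:30] width=8 -> value=2 (bin 00000010); offset now 30 = byte 3 bit 6; 2 bits remain
Read 6: bits[30:31] width=1 -> value=0 (bin 0); offset now 31 = byte 3 bit 7; 1 bits remain

Answer: 1 0 1568 108 2 0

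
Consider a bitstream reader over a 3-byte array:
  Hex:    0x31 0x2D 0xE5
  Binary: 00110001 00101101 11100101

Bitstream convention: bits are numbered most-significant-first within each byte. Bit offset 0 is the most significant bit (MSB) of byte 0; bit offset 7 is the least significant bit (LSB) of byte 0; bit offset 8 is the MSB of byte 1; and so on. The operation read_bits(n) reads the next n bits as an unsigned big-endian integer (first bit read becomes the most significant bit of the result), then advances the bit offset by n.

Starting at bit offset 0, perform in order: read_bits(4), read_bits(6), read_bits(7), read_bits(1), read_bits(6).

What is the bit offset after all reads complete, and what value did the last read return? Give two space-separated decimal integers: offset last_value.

Answer: 24 37

Derivation:
Read 1: bits[0:4] width=4 -> value=3 (bin 0011); offset now 4 = byte 0 bit 4; 20 bits remain
Read 2: bits[4:10] width=6 -> value=4 (bin 000100); offset now 10 = byte 1 bit 2; 14 bits remain
Read 3: bits[10:17] width=7 -> value=91 (bin 1011011); offset now 17 = byte 2 bit 1; 7 bits remain
Read 4: bits[17:18] width=1 -> value=1 (bin 1); offset now 18 = byte 2 bit 2; 6 bits remain
Read 5: bits[18:24] width=6 -> value=37 (bin 100101); offset now 24 = byte 3 bit 0; 0 bits remain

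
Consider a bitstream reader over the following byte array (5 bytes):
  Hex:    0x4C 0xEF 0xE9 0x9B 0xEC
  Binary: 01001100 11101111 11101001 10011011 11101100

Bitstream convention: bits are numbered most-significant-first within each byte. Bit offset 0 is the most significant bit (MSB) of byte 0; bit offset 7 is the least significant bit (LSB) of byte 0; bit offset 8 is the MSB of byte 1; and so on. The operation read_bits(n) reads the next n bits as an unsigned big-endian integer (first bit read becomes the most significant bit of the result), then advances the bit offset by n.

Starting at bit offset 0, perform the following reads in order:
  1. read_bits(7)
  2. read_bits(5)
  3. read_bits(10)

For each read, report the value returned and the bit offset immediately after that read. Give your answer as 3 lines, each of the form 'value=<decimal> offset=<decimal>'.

Read 1: bits[0:7] width=7 -> value=38 (bin 0100110); offset now 7 = byte 0 bit 7; 33 bits remain
Read 2: bits[7:12] width=5 -> value=14 (bin 01110); offset now 12 = byte 1 bit 4; 28 bits remain
Read 3: bits[12:22] width=10 -> value=1018 (bin 1111111010); offset now 22 = byte 2 bit 6; 18 bits remain

Answer: value=38 offset=7
value=14 offset=12
value=1018 offset=22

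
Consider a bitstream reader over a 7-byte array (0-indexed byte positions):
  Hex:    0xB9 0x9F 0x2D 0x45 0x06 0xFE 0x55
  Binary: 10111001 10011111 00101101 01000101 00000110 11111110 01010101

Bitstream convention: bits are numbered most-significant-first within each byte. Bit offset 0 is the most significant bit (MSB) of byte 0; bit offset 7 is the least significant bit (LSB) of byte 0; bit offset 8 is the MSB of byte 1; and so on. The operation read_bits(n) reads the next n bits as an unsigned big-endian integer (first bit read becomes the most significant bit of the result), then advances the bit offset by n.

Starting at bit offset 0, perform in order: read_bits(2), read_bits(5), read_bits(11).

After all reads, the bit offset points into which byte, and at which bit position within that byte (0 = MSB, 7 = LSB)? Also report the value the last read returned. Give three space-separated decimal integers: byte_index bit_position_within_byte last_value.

Read 1: bits[0:2] width=2 -> value=2 (bin 10); offset now 2 = byte 0 bit 2; 54 bits remain
Read 2: bits[2:7] width=5 -> value=28 (bin 11100); offset now 7 = byte 0 bit 7; 49 bits remain
Read 3: bits[7:18] width=11 -> value=1660 (bin 11001111100); offset now 18 = byte 2 bit 2; 38 bits remain

Answer: 2 2 1660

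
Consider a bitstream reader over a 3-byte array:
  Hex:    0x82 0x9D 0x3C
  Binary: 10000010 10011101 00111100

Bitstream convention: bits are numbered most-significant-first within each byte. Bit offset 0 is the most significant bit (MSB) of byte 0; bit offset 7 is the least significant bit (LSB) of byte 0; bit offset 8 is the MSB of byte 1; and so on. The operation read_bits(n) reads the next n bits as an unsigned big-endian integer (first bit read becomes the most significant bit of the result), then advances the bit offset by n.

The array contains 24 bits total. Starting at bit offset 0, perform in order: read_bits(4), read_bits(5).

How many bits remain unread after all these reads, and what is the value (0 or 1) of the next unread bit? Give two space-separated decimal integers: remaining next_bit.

Answer: 15 0

Derivation:
Read 1: bits[0:4] width=4 -> value=8 (bin 1000); offset now 4 = byte 0 bit 4; 20 bits remain
Read 2: bits[4:9] width=5 -> value=5 (bin 00101); offset now 9 = byte 1 bit 1; 15 bits remain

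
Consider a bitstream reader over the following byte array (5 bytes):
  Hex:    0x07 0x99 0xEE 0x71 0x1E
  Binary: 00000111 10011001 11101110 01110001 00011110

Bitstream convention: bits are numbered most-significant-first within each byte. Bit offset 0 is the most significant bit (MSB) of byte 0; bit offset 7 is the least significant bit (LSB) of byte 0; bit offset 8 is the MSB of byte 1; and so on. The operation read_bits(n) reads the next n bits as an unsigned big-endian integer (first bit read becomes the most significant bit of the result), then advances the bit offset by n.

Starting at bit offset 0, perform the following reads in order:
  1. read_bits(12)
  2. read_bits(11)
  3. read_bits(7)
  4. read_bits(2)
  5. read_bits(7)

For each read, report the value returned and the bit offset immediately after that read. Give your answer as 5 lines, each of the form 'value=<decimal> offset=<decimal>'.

Answer: value=121 offset=12
value=1271 offset=23
value=28 offset=30
value=1 offset=32
value=15 offset=39

Derivation:
Read 1: bits[0:12] width=12 -> value=121 (bin 000001111001); offset now 12 = byte 1 bit 4; 28 bits remain
Read 2: bits[12:23] width=11 -> value=1271 (bin 10011110111); offset now 23 = byte 2 bit 7; 17 bits remain
Read 3: bits[23:30] width=7 -> value=28 (bin 0011100); offset now 30 = byte 3 bit 6; 10 bits remain
Read 4: bits[30:32] width=2 -> value=1 (bin 01); offset now 32 = byte 4 bit 0; 8 bits remain
Read 5: bits[32:39] width=7 -> value=15 (bin 0001111); offset now 39 = byte 4 bit 7; 1 bits remain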